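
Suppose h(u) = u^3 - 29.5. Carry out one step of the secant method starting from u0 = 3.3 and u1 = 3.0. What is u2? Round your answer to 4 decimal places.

h(3.3) = 6.437000, h(3.0) = -2.500000
u2 = 3.000000 − (-2.500000)·(3.000000 − 3.300000) / (-2.500000 − 6.437000) = 3.000000 − (0.750000)/(-8.937000) = 3.083921

3.0839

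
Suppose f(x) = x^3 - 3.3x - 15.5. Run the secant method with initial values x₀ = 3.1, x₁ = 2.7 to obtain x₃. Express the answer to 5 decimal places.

f(3.1) = 4.0610000, f(2.7) = -4.7270000
x₂ = 2.7000000 − (-4.7270000)·(2.7000000 − 3.1000000) / (-4.7270000 − 4.0610000) = 2.7000000 − (1.8908000)/(-8.7880000) = 2.9151570
f(2.9151570) = -0.3466041
x₃ = 2.9151570 − (-0.3466041)·(2.9151570 − 2.7000000) / (-0.3466041 − (-4.7270000)) = 2.9151570 − (-0.0745743)/(4.3803959) = 2.9321816

2.93218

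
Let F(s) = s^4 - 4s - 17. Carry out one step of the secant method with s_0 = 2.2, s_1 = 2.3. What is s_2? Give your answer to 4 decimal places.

2.2571

F(2.2) = -2.374400, F(2.3) = 1.784100
s_2 = 2.300000 − 1.784100·(2.300000 − 2.200000) / (1.784100 − (-2.374400)) = 2.300000 − (0.178410)/(4.158500) = 2.257098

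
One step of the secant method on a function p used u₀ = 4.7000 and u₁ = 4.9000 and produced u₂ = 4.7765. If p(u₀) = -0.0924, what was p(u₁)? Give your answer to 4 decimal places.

The secant line through (4.7000, -0.0924) and (4.9000, p(u₁)) crosses zero at u₂ = 4.7765.
So (4.7000, -0.0924), (4.9000, p(u₁)), (4.7765, 0) are collinear:
p(u₁) = -0.0924 · (4.9000 − 4.7765) / (4.7000 − 4.7765) = -0.0924 · (0.123500)/(-0.076500) = 0.149169

0.1492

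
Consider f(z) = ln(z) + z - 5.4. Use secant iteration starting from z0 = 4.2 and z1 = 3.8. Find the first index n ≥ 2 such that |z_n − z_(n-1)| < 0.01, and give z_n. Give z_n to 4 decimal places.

n = 3, z_n = 4.0110

f(4.2) = 0.235085, f(3.8) = -0.264999
z2 = 3.800000 − (-0.264999)·(-0.400000)/(-0.500083) = 4.011964;  |Δ| = 0.211964
f(4.011964) = 0.001245
z3 = 4.011964 − 0.001245·(0.211964)/(0.266244) = 4.010973;  |Δ| = 0.000991
|z3 − z2| = 0.000991 < 0.01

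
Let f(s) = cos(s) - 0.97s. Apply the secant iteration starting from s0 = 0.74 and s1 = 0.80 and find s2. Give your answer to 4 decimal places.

0.7524

f(0.74) = 0.020669, f(0.80) = -0.079293
s2 = 0.800000 − (-0.079293)·(0.800000 − 0.740000) / (-0.079293 − 0.020669) = 0.800000 − (-0.004758)/(-0.099962) = 0.752406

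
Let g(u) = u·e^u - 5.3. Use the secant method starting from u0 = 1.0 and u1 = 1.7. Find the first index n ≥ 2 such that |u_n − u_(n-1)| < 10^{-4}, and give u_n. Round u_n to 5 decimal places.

g(1.0) = -2.5817182, g(1.7) = 4.0057106
u2 = 1.7000000 − 4.0057106·(0.7000000)/(6.5874287) = 1.2743411;  |Δ| = 0.4256589
g(1.2743411) = -0.7425173
u3 = 1.2743411 − (-0.7425173)·(-0.4256589)/(-4.7482279) = 1.3409047;  |Δ| = 0.0665636
g(1.3409047) = -0.1743914
u4 = 1.3409047 − (-0.1743914)·(0.0665636)/(0.5681259) = 1.3613370;  |Δ| = 0.0204323
g(1.3613370) = 0.0111285
u5 = 1.3613370 − 0.0111285·(0.0204323)/(0.1855198) = 1.3601114;  |Δ| = 0.0012256
g(1.3601114) = -0.0001529
u6 = 1.3601114 − (-0.0001529)·(-0.0012256)/(-0.0112814) = 1.3601280;  |Δ| = 0.0000166
|u6 − u5| = 0.0000166 < 10^{-4}

n = 6, u_n = 1.36013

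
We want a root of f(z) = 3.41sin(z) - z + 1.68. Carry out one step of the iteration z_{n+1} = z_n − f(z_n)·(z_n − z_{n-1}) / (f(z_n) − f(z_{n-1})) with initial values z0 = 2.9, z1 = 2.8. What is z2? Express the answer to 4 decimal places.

2.8052

f(2.9) = -0.404160, f(2.8) = 0.022310
z2 = 2.800000 − 0.022310·(2.800000 − 2.900000) / (0.022310 − (-0.404160)) = 2.800000 − (-0.002231)/(0.426469) = 2.805231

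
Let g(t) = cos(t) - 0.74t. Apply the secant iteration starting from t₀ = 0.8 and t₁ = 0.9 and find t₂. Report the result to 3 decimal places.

0.870

g(0.8) = 0.10471, g(0.9) = -0.04439
t₂ = 0.90000 − (-0.04439)·(0.90000 − 0.80000) / (-0.04439 − 0.10471) = 0.90000 − (-0.00444)/(-0.14910) = 0.87023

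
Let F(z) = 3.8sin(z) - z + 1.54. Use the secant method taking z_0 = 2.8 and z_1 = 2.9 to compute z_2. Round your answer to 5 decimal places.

2.80279

F(2.8) = 0.0129550, F(2.9) = -0.4508525
z_2 = 2.9000000 − (-0.4508525)·(2.9000000 − 2.8000000) / (-0.4508525 − 0.0129550) = 2.9000000 − (-0.0450853)/(-0.4638075) = 2.8027932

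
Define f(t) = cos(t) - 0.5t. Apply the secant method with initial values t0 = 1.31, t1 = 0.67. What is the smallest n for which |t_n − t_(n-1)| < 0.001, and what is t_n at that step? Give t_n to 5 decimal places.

n = 5, t_n = 1.02987

f(1.31) = -0.3971500, f(0.67) = 0.4488217
t2 = 0.6700000 − 0.4488217·(-0.6400000)/(0.8459716) = 1.0095455;  |Δ| = 0.3395455
f(1.0095455) = 0.0274728
t3 = 1.0095455 − 0.0274728·(0.3395455)/(-0.4213489) = 1.0316846;  |Δ| = 0.0221390
f(1.0316846) = -0.0024683
t4 = 1.0316846 − (-0.0024683)·(0.0221390)/(-0.0299411) = 1.0298594;  |Δ| = 0.0018251
f(1.0298594) = 0.0000096
t5 = 1.0298594 − 0.0000096·(-0.0018251)/(0.0024780) = 1.0298665;  |Δ| = 0.0000071
|t5 − t4| = 0.0000071 < 0.001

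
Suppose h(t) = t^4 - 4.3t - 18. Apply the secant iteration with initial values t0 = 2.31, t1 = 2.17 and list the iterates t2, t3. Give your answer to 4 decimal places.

h(2.31) = 0.540963, h(2.17) = -5.157261
t2 = 2.170000 − (-5.157261)·(2.170000 − 2.310000) / (-5.157261 − 0.540963) = 2.170000 − (0.722017)/(-5.698224) = 2.296709
h(2.296709) = -0.051570
t3 = 2.296709 − (-0.051570)·(2.296709 − 2.170000) / (-0.051570 − (-5.157261)) = 2.296709 − (-0.006534)/(5.105691) = 2.297989

2.2967, 2.2980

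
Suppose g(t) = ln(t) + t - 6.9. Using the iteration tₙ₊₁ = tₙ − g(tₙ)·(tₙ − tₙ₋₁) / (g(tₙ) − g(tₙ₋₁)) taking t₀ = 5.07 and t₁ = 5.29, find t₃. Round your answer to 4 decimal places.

g(5.07) = -0.206659, g(5.29) = 0.055818
t₂ = 5.290000 − 0.055818·(5.290000 − 5.070000) / (0.055818 − (-0.206659)) = 5.290000 − (0.012280)/(0.262477) = 5.243215
g(5.243215) = 0.000150
t₃ = 5.243215 − 0.000150·(5.243215 − 5.290000) / (0.000150 − 0.055818) = 5.243215 − (-0.000007)/(-0.055668) = 5.243089

5.2431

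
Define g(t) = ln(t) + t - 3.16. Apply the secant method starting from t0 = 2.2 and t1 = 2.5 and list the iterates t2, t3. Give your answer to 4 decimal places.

2.3203, 2.3189

g(2.2) = -0.171543, g(2.5) = 0.256291
t2 = 2.500000 − 0.256291·(2.500000 − 2.200000) / (0.256291 − (-0.171543)) = 2.500000 − (0.076887)/(0.427833) = 2.320287
g(2.320287) = 0.001978
t3 = 2.320287 − 0.001978·(2.320287 − 2.500000) / (0.001978 − 0.256291) = 2.320287 − (-0.000355)/(-0.254313) = 2.318889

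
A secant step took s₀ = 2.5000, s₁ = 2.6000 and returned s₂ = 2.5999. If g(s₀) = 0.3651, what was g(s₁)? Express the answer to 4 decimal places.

The secant line through (2.5000, 0.3651) and (2.6000, g(s₁)) crosses zero at s₂ = 2.5999.
So (2.5000, 0.3651), (2.6000, g(s₁)), (2.5999, 0) are collinear:
g(s₁) = 0.3651 · (2.6000 − 2.5999) / (2.5000 − 2.5999) = 0.3651 · (0.000100)/(-0.099900) = -0.000365

-0.0004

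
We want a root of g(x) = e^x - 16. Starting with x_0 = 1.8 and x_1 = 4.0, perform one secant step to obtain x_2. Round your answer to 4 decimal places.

2.2509

g(1.8) = -9.950353, g(4.0) = 38.598150
x_2 = 4.000000 − 38.598150·(4.000000 − 1.800000) / (38.598150 − (-9.950353)) = 4.000000 − (84.915930)/(48.548503) = 2.250905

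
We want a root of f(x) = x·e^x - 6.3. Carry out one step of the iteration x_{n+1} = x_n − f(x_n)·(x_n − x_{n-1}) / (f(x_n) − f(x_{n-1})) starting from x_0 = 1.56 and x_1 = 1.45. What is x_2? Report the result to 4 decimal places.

f(1.56) = 1.123761, f(1.45) = -0.118484
x_2 = 1.450000 − (-0.118484)·(1.450000 − 1.560000) / (-0.118484 − 1.123761) = 1.450000 − (0.013033)/(-1.242245) = 1.460492

1.4605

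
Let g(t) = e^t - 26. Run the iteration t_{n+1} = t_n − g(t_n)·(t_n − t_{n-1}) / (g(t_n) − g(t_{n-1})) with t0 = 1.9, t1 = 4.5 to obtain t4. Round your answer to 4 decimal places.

3.4433

g(1.9) = -19.314106, g(4.5) = 64.017131
t2 = 4.500000 − 64.017131·(4.500000 − 1.900000) / (64.017131 − (-19.314106)) = 4.500000 − (166.444541)/(83.331237) = 2.502615
g(2.502615) = -13.785604
t3 = 2.502615 − (-13.785604)·(2.502615 − 4.500000) / (-13.785604 − 64.017131) = 2.502615 − (27.535155)/(-77.802735) = 2.856525
g(2.856525) = -8.599045
t4 = 2.856525 − (-8.599045)·(2.856525 − 2.502615) / (-8.599045 − (-13.785604)) = 2.856525 − (-3.043287)/(5.186559) = 3.443289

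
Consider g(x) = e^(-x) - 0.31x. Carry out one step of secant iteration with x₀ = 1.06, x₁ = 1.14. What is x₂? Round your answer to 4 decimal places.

1.0878

g(1.06) = 0.017856, g(1.14) = -0.033581
x₂ = 1.140000 − (-0.033581)·(1.140000 − 1.060000) / (-0.033581 − 0.017856) = 1.140000 − (-0.002686)/(-0.051437) = 1.087771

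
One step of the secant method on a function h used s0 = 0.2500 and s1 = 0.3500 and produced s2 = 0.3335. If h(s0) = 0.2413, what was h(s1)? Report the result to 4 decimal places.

The secant line through (0.2500, 0.2413) and (0.3500, h(s1)) crosses zero at s2 = 0.3335.
So (0.2500, 0.2413), (0.3500, h(s1)), (0.3335, 0) are collinear:
h(s1) = 0.2413 · (0.3500 − 0.3335) / (0.2500 − 0.3335) = 0.2413 · (0.016500)/(-0.083500) = -0.047682

-0.0477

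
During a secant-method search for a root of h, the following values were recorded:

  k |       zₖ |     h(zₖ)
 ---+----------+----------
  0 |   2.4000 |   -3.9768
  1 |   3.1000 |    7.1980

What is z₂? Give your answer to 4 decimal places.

2.6491

z₂ = 3.1000 − 7.1980·(3.1000 − 2.4000) / (7.1980 − (-3.9768))
   = 3.1000 − (5.038600)/(11.174800) = 2.649110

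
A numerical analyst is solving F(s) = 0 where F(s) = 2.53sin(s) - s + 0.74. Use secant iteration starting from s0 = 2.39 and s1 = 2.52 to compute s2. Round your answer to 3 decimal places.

F(2.39) = 0.07749, F(2.52) = -0.30670
s2 = 2.52000 − (-0.30670)·(2.52000 − 2.39000) / (-0.30670 − 0.07749) = 2.52000 − (-0.03987)/(-0.38420) = 2.41622

2.416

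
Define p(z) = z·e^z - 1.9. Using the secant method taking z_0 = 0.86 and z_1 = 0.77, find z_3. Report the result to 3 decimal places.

0.829

p(0.86) = 0.13232, p(0.77) = -0.23698
z_2 = 0.77000 − (-0.23698)·(0.77000 − 0.86000) / (-0.23698 − 0.13232) = 0.77000 − (0.02133)/(-0.36930) = 0.82775
p(0.82775) = -0.00596
z_3 = 0.82775 − (-0.00596)·(0.82775 − 0.77000) / (-0.00596 − (-0.23698)) = 0.82775 − (-0.00034)/(0.23102) = 0.82924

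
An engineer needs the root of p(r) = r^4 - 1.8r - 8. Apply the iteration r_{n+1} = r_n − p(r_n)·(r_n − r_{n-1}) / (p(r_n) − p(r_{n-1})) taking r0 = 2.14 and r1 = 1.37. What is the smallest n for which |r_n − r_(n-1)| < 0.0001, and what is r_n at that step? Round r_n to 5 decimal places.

p(2.14) = 9.1207362, p(1.37) = -6.9432464
r2 = 1.3700000 − (-6.9432464)·(-0.7700000)/(-16.0639826) = 1.7028128;  |Δ| = 0.3328128
p(1.7028128) = -2.6575478
r3 = 1.7028128 − (-2.6575478)·(0.3328128)/(4.2856986) = 1.9091890;  |Δ| = 0.2063762
p(1.9091890) = 1.8495041
r4 = 1.9091890 − 1.8495041·(0.2063762)/(4.5070519) = 1.8245009;  |Δ| = 0.0846881
p(1.8245009) = -0.2031681
r5 = 1.8245009 − (-0.2031681)·(-0.0846881)/(-2.0526722) = 1.8328831;  |Δ| = 0.0083822
p(1.8328831) = -0.0132144
r6 = 1.8328831 − (-0.0132144)·(0.0083822)/(0.1899537) = 1.8334662;  |Δ| = 0.0005831
p(1.8334662) = 0.0001051
r7 = 1.8334662 − 0.0001051·(0.0005831)/(0.0133194) = 1.8334616;  |Δ| = 0.0000046
|r7 − r6| = 0.0000046 < 0.0001

n = 7, r_n = 1.83346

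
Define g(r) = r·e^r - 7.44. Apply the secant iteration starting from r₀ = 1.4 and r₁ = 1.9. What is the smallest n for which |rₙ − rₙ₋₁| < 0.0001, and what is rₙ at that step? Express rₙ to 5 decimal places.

n = 6, rₙ = 1.56133

g(1.4) = -1.7627200, g(1.9) = 5.2631994
r₂ = 1.9000000 − 5.2631994·(0.5000000)/(7.0259195) = 1.5254441;  |Δ| = 0.3745559
g(1.5254441) = -0.4272519
r₃ = 1.5254441 − (-0.4272519)·(-0.3745559)/(-5.6904513) = 1.5535666;  |Δ| = 0.0281225
g(1.5535666) = -0.0942649
r₄ = 1.5535666 − (-0.0942649)·(0.0281225)/(0.3329870) = 1.5615277;  |Δ| = 0.0079612
g(1.5615277) = 0.0023928
r₅ = 1.5615277 − 0.0023928·(0.0079612)/(0.0966577) = 1.5613307;  |Δ| = 0.0001971
g(1.5613307) = -0.0000129
r₆ = 1.5613307 − (-0.0000129)·(-0.0001971)/(-0.0024057) = 1.5613317;  |Δ| = 0.0000011
|r₆ − r₅| = 0.0000011 < 0.0001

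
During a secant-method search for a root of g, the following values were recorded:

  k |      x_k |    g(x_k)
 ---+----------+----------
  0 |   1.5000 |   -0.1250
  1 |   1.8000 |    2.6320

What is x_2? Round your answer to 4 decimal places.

x_2 = 1.8000 − 2.6320·(1.8000 − 1.5000) / (2.6320 − (-0.1250))
   = 1.8000 − (0.789600)/(2.757000) = 1.513602

1.5136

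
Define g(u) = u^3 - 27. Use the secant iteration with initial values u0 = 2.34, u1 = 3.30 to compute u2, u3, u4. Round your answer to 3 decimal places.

g(2.34) = -14.18710, g(3.30) = 8.93700
u2 = 3.30000 − 8.93700·(3.30000 − 2.34000) / (8.93700 − (-14.18710)) = 3.30000 − (8.57952)/(23.12410) = 2.92898
g(2.92898) = -1.87252
u3 = 2.92898 − (-1.87252)·(2.92898 − 3.30000) / (-1.87252 − 8.93700) = 2.92898 − (0.69475)/(-10.80952) = 2.99325
g(2.99325) = -0.18182
u4 = 2.99325 − (-0.18182)·(2.99325 − 2.92898) / (-0.18182 − (-1.87252)) = 2.99325 − (-0.01169)/(1.69070) = 3.00016

2.929, 2.993, 3.000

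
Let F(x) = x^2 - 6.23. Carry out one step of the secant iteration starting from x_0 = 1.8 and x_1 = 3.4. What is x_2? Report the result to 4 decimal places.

F(1.8) = -2.990000, F(3.4) = 5.330000
x_2 = 3.400000 − 5.330000·(3.400000 − 1.800000) / (5.330000 − (-2.990000)) = 3.400000 − (8.528000)/(8.320000) = 2.375000

2.3750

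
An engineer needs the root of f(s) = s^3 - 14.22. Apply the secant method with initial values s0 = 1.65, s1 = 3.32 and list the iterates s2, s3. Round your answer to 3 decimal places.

2.156, 2.340

f(1.65) = -9.72788, f(3.32) = 22.37437
s2 = 3.32000 − 22.37437·(3.32000 − 1.65000) / (22.37437 − (-9.72788)) = 3.32000 − (37.36519)/(32.10224) = 2.15606
f(2.15606) = -4.19740
s3 = 2.15606 − (-4.19740)·(2.15606 − 3.32000) / (-4.19740 − 22.37437) = 2.15606 − (4.88553)/(-26.57177) = 2.33992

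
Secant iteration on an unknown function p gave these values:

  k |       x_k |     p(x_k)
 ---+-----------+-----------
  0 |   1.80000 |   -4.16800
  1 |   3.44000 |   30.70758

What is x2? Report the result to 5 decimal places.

x2 = 3.44000 − 30.70758·(3.44000 − 1.80000) / (30.70758 − (-4.16800))
   = 3.44000 − (50.3604312)/(34.8755800) = 1.9959973

1.99600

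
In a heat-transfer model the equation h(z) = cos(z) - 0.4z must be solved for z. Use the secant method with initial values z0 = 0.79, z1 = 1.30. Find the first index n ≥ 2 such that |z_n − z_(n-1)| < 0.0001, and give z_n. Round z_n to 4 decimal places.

n = 5, z_n = 1.1105

h(0.79) = 0.387845, h(1.30) = -0.252501
z2 = 1.300000 − (-0.252501)·(0.510000)/(-0.640346) = 1.098897;  |Δ| = 0.201103
h(1.098897) = 0.015020
z3 = 1.098897 − 0.015020·(-0.201103)/(0.267521) = 1.110188;  |Δ| = 0.011291
h(1.110188) = 0.000418
z4 = 1.110188 − 0.000418·(0.011291)/(-0.014602) = 1.110511;  |Δ| = 0.000323
h(1.110511) = -0.000001
z5 = 1.110511 − (-0.000001)·(0.000323)/(-0.000419) = 1.110511;  |Δ| = 0.000001
|z5 − z4| = 0.000001 < 0.0001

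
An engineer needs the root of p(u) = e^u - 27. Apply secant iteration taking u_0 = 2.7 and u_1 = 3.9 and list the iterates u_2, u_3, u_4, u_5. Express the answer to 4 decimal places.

3.1213, 3.2473, 3.3002, 3.2957

p(2.7) = -12.120268, p(3.9) = 22.402449
u_2 = 3.900000 − 22.402449·(3.900000 − 2.700000) / (22.402449 − (-12.120268)) = 3.900000 − (26.882939)/(34.522717) = 3.121297
p(3.121297) = -4.324226
u_3 = 3.121297 − (-4.324226)·(3.121297 − 3.900000) / (-4.324226 − 22.402449) = 3.121297 − (3.367287)/(-26.726675) = 3.247287
p(3.247287) = -1.279537
u_4 = 3.247287 − (-1.279537)·(3.247287 − 3.121297) / (-1.279537 − (-4.324226)) = 3.247287 − (-0.161209)/(3.044688) = 3.300234
p(3.300234) = 0.118994
u_5 = 3.300234 − 0.118994·(3.300234 − 3.247287) / (0.118994 − (-1.279537)) = 3.300234 − (0.006300)/(1.398531) = 3.295729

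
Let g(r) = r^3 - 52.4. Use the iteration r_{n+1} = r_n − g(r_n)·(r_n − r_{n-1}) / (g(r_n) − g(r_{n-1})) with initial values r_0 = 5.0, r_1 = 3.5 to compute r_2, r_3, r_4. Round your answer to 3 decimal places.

g(5.0) = 72.60000, g(3.5) = -9.52500
r_2 = 3.50000 − (-9.52500)·(3.50000 − 5.00000) / (-9.52500 − 72.60000) = 3.50000 − (14.28750)/(-82.12500) = 3.67397
g(3.67397) = -2.80844
r_3 = 3.67397 − (-2.80844)·(3.67397 − 3.50000) / (-2.80844 − (-9.52500)) = 3.67397 − (-0.48859)/(6.71656) = 3.74672
g(3.74672) = 0.19600
r_4 = 3.74672 − 0.19600·(3.74672 − 3.67397) / (0.19600 − (-2.80844)) = 3.74672 − (0.01426)/(3.00444) = 3.74197

3.674, 3.747, 3.742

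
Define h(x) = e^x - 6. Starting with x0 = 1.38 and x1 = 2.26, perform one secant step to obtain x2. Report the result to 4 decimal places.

1.6978

h(1.38) = -2.025098, h(2.26) = 3.583089
x2 = 2.260000 − 3.583089·(2.260000 − 1.380000) / (3.583089 − (-2.025098)) = 2.260000 − (3.153118)/(5.608188) = 1.697765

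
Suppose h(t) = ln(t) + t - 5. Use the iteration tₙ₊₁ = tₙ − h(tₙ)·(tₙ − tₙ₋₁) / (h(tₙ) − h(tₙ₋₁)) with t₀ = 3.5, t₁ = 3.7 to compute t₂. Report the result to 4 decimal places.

3.6935

h(3.5) = -0.247237, h(3.7) = 0.008333
t₂ = 3.700000 − 0.008333·(3.700000 − 3.500000) / (0.008333 − (-0.247237)) = 3.700000 − (0.001667)/(0.255570) = 3.693479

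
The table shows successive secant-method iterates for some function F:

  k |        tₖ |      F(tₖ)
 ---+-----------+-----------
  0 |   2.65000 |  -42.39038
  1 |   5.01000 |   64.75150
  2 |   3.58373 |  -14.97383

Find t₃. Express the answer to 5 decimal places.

3.85161

t₃ = 3.58373 − (-14.97383)·(3.58373 − 5.01000) / (-14.97383 − 64.75150)
   = 3.58373 − (21.3567245)/(-79.7253300) = 3.8516088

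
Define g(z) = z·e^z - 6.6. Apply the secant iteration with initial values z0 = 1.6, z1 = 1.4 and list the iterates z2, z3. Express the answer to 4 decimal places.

g(1.6) = 1.324852, g(1.4) = -0.922720
z2 = 1.400000 − (-0.922720)·(1.400000 − 1.600000) / (-0.922720 − 1.324852) = 1.400000 − (0.184544)/(-2.247572) = 1.482108
g(1.482108) = -0.075439
z3 = 1.482108 − (-0.075439)·(1.482108 − 1.400000) / (-0.075439 − (-0.922720)) = 1.482108 − (-0.006194)/(0.847281) = 1.489419

1.4821, 1.4894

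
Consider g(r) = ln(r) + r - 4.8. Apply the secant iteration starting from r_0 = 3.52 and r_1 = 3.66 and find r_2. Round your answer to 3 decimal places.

g(3.52) = -0.02154, g(3.66) = 0.15746
r_2 = 3.66000 − 0.15746·(3.66000 − 3.52000) / (0.15746 − (-0.02154)) = 3.66000 − (0.02204)/(0.17900) = 3.53685

3.537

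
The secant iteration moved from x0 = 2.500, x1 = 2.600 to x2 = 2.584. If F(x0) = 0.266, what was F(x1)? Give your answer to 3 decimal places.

-0.051

The secant line through (2.500, 0.266) and (2.600, F(x1)) crosses zero at x2 = 2.584.
So (2.500, 0.266), (2.600, F(x1)), (2.584, 0) are collinear:
F(x1) = 0.266 · (2.600 − 2.584) / (2.500 − 2.584) = 0.266 · (0.01600)/(-0.08400) = -0.05067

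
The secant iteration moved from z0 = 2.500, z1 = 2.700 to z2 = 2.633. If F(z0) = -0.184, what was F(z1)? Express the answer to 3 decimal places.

0.093

The secant line through (2.500, -0.184) and (2.700, F(z1)) crosses zero at z2 = 2.633.
So (2.500, -0.184), (2.700, F(z1)), (2.633, 0) are collinear:
F(z1) = -0.184 · (2.700 − 2.633) / (2.500 − 2.633) = -0.184 · (0.06700)/(-0.13300) = 0.09269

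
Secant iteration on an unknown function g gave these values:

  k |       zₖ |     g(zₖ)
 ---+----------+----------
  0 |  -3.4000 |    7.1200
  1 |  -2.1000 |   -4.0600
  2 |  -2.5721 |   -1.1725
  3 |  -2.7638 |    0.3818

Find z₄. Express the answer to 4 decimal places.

-2.7167

z₄ = -2.7638 − 0.3818·(-2.7638 − (-2.5721)) / (0.3818 − (-1.1725))
   = -2.7638 − (-0.073191)/(1.554300) = -2.716711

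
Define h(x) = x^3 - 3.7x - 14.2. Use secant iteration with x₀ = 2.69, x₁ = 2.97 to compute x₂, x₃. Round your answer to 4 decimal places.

h(2.69) = -4.687891, h(2.97) = 1.009073
x₂ = 2.970000 − 1.009073·(2.970000 − 2.690000) / (1.009073 − (-4.687891)) = 2.970000 − (0.282540)/(5.696964) = 2.920405
h(2.920405) = -0.098048
x₃ = 2.920405 − (-0.098048)·(2.920405 − 2.970000) / (-0.098048 − 1.009073) = 2.920405 − (0.004863)/(-1.107121) = 2.924797

2.9204, 2.9248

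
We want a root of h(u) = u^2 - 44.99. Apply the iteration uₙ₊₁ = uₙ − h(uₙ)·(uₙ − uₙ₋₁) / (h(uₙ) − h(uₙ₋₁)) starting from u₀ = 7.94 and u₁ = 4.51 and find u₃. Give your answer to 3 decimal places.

6.751

h(7.94) = 18.05360, h(4.51) = -24.64990
u₂ = 4.51000 − (-24.64990)·(4.51000 − 7.94000) / (-24.64990 − 18.05360) = 4.51000 − (84.54916)/(-42.70350) = 6.48991
h(6.48991) = -2.87105
u₃ = 6.48991 − (-2.87105)·(6.48991 − 4.51000) / (-2.87105 − (-24.64990)) = 6.48991 − (-5.68442)/(21.77885) = 6.75092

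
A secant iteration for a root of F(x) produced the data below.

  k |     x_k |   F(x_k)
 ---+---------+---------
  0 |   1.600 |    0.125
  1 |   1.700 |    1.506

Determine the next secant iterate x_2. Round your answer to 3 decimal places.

1.591

x_2 = 1.700 − 1.506·(1.700 − 1.600) / (1.506 − 0.125)
   = 1.700 − (0.15060)/(1.38100) = 1.59095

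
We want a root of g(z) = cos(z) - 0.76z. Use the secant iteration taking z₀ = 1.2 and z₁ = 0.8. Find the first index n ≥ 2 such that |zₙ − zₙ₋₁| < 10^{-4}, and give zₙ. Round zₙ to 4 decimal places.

n = 4, zₙ = 0.8592

g(1.2) = -0.549642, g(0.8) = 0.088707
z₂ = 0.800000 − 0.088707·(-0.400000)/(0.638349) = 0.855585;  |Δ| = 0.055585
g(0.855585) = 0.005532
z₃ = 0.855585 − 0.005532·(0.055585)/(-0.083174) = 0.859282;  |Δ| = 0.003697
g(0.859282) = -0.000073
z₄ = 0.859282 − (-0.000073)·(0.003697)/(-0.005606) = 0.859234;  |Δ| = 0.000048
|z₄ − z₃| = 0.000048 < 10^{-4}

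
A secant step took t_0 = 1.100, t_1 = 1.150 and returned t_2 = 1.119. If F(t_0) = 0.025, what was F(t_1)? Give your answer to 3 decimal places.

The secant line through (1.100, 0.025) and (1.150, F(t_1)) crosses zero at t_2 = 1.119.
So (1.100, 0.025), (1.150, F(t_1)), (1.119, 0) are collinear:
F(t_1) = 0.025 · (1.150 − 1.119) / (1.100 − 1.119) = 0.025 · (0.03100)/(-0.01900) = -0.04079

-0.041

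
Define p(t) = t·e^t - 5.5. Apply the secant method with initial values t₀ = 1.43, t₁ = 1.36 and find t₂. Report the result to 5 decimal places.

1.38081

p(1.43) = 0.4755398, p(1.36) = -0.2011771
t₂ = 1.3600000 − (-0.2011771)·(1.3600000 − 1.4300000) / (-0.2011771 − 0.4755398) = 1.3600000 − (0.0140824)/(-0.6767170) = 1.3808099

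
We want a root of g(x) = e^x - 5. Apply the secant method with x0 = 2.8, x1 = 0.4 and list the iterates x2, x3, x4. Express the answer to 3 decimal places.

0.963, 2.151, 1.436

g(2.8) = 11.44465, g(0.4) = -3.50818
x2 = 0.40000 − (-3.50818)·(0.40000 − 2.80000) / (-3.50818 − 11.44465) = 0.40000 − (8.41962)/(-14.95282) = 0.96308
g(0.96308) = -2.38025
x3 = 0.96308 − (-2.38025)·(0.96308 − 0.40000) / (-2.38025 − (-3.50818)) = 0.96308 − (-1.34027)/(1.12793) = 2.15134
g(2.15134) = 3.59636
x4 = 2.15134 − 3.59636·(2.15134 − 0.96308) / (3.59636 − (-2.38025)) = 2.15134 − (4.27341)/(5.97661) = 1.43632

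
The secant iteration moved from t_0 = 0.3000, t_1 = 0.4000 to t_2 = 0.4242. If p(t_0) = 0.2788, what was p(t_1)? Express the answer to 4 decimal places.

0.0543

The secant line through (0.3000, 0.2788) and (0.4000, p(t_1)) crosses zero at t_2 = 0.4242.
So (0.3000, 0.2788), (0.4000, p(t_1)), (0.4242, 0) are collinear:
p(t_1) = 0.2788 · (0.4000 − 0.4242) / (0.3000 − 0.4242) = 0.2788 · (-0.024200)/(-0.124200) = 0.054323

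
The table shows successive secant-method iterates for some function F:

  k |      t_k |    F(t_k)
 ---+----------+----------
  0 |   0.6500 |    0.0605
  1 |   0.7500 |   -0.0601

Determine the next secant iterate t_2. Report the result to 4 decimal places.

0.7002

t_2 = 0.7500 − (-0.0601)·(0.7500 − 0.6500) / (-0.0601 − 0.0605)
   = 0.7500 − (-0.006010)/(-0.120600) = 0.700166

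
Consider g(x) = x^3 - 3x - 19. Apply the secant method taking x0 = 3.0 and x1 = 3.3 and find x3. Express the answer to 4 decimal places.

3.0407

g(3.0) = -1.000000, g(3.3) = 7.037000
x2 = 3.300000 − 7.037000·(3.300000 − 3.000000) / (7.037000 − (-1.000000)) = 3.300000 − (2.111100)/(8.037000) = 3.037327
g(3.037327) = -0.091551
x3 = 3.037327 − (-0.091551)·(3.037327 − 3.300000) / (-0.091551 − 7.037000) = 3.037327 − (0.024048)/(-7.128551) = 3.040701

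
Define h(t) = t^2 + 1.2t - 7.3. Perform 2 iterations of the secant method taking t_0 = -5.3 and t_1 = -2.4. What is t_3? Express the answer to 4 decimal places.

-3.4327

h(-5.3) = 14.430000, h(-2.4) = -4.420000
t_2 = -2.400000 − (-4.420000)·(-2.400000 − (-5.300000)) / (-4.420000 − 14.430000) = -2.400000 − (-12.818000)/(-18.850000) = -3.080000
h(-3.080000) = -1.509600
t_3 = -3.080000 − (-1.509600)·(-3.080000 − (-2.400000)) / (-1.509600 − (-4.420000)) = -3.080000 − (1.026528)/(2.910400) = -3.432710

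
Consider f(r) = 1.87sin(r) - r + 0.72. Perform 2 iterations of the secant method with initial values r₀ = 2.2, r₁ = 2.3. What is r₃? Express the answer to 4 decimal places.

f(2.2) = 0.031888, f(2.3) = -0.185531
r₂ = 2.300000 − (-0.185531)·(2.300000 − 2.200000) / (-0.185531 − 0.031888) = 2.300000 − (-0.018553)/(-0.217420) = 2.214667
f(2.214667) = 0.000919
r₃ = 2.214667 − 0.000919·(2.214667 − 2.300000) / (0.000919 − (-0.185531)) = 2.214667 − (-0.000078)/(0.186450) = 2.215087

2.2151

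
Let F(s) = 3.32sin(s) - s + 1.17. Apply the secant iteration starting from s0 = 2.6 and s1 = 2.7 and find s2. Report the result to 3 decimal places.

F(2.6) = 0.28146, F(2.7) = -0.11110
s2 = 2.70000 − (-0.11110)·(2.70000 − 2.60000) / (-0.11110 − 0.28146) = 2.70000 − (-0.01111)/(-0.39256) = 2.67170

2.672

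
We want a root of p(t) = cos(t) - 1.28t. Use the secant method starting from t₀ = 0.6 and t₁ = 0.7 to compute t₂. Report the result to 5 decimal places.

p(0.6) = 0.0573356, p(0.7) = -0.1311578
t₂ = 0.7000000 − (-0.1311578)·(0.7000000 − 0.6000000) / (-0.1311578 − 0.0573356) = 0.7000000 − (-0.0131158)/(-0.1884934) = 0.6304178

0.63042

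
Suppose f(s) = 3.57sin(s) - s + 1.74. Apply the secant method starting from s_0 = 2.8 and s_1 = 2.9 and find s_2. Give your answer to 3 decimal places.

f(2.8) = 0.13591, f(2.9) = -0.30588
s_2 = 2.90000 − (-0.30588)·(2.90000 − 2.80000) / (-0.30588 − 0.13591) = 2.90000 − (-0.03059)/(-0.44179) = 2.83076

2.831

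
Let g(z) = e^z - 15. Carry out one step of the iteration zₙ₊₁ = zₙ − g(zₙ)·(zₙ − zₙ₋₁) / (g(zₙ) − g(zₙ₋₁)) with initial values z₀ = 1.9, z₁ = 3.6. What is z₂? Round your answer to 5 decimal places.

g(1.9) = -8.3141056, g(3.6) = 21.5982344
z₂ = 3.6000000 − 21.5982344·(3.6000000 − 1.9000000) / (21.5982344 − (-8.3141056)) = 3.6000000 − (36.7169986)/(29.9123400) = 2.3725133

2.37251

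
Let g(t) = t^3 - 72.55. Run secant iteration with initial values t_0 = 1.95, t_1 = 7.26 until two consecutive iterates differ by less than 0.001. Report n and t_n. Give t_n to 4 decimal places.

n = 8, t_n = 4.1707

g(1.95) = -65.135125, g(7.26) = 310.107176
t_2 = 7.260000 − 310.107176·(5.310000)/(375.242301) = 2.871718;  |Δ| = 4.388282
g(2.871718) = -48.867623
t_3 = 2.871718 − (-48.867623)·(-4.388282)/(-358.974799) = 3.469099;  |Δ| = 0.597382
g(3.469099) = -30.800602
t_4 = 3.469099 − (-30.800602)·(0.597382)/(18.067021) = 4.487514;  |Δ| = 1.018414
g(4.487514) = 17.818553
t_5 = 4.487514 − 17.818553·(1.018414)/(48.619155) = 4.114272;  |Δ| = 0.373241
g(4.114272) = -2.906731
t_6 = 4.114272 − (-2.906731)·(-0.373241)/(-20.725284) = 4.166620;  |Δ| = 0.052347
g(4.166620) = -0.214483
t_7 = 4.166620 − (-0.214483)·(0.052347)/(2.692249) = 4.170790;  |Δ| = 0.004170
g(4.170790) = 0.002935
t_8 = 4.170790 − 0.002935·(0.004170)/(0.217417) = 4.170734;  |Δ| = 0.000056
|t_8 − t_7| = 0.000056 < 0.001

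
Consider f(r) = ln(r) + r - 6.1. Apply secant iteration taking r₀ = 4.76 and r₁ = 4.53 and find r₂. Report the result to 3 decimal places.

4.579

f(4.76) = 0.22025, f(4.53) = -0.05928
r₂ = 4.53000 − (-0.05928)·(4.53000 − 4.76000) / (-0.05928 − 0.22025) = 4.53000 − (0.01363)/(-0.27953) = 4.57878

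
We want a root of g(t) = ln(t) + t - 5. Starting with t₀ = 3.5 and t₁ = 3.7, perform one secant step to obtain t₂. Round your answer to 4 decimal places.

g(3.5) = -0.247237, g(3.7) = 0.008333
t₂ = 3.700000 − 0.008333·(3.700000 − 3.500000) / (0.008333 − (-0.247237)) = 3.700000 − (0.001667)/(0.255570) = 3.693479

3.6935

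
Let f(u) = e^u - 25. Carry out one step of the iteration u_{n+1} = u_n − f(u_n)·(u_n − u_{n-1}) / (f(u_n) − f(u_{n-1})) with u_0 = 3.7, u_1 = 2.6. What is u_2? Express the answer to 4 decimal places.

3.0703

f(3.7) = 15.447304, f(2.6) = -11.536262
u_2 = 2.600000 − (-11.536262)·(2.600000 − 3.700000) / (-11.536262 − 15.447304) = 2.600000 − (12.689888)/(-26.983566) = 3.070282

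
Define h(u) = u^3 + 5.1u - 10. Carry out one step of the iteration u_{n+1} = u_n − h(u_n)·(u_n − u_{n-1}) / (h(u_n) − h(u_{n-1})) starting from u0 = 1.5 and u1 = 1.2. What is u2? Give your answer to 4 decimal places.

h(1.5) = 1.025000, h(1.2) = -2.152000
u2 = 1.200000 − (-2.152000)·(1.200000 − 1.500000) / (-2.152000 − 1.025000) = 1.200000 − (0.645600)/(-3.177000) = 1.403211

1.4032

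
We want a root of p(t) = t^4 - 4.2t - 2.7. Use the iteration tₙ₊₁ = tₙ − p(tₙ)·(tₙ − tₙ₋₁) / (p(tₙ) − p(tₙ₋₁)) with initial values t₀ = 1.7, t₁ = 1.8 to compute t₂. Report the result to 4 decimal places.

p(1.7) = -1.487900, p(1.8) = 0.237600
t₂ = 1.800000 − 0.237600·(1.800000 − 1.700000) / (0.237600 − (-1.487900)) = 1.800000 − (0.023760)/(1.725500) = 1.786230

1.7862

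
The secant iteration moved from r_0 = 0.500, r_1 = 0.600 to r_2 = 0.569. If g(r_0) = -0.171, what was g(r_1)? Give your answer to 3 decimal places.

0.077

The secant line through (0.500, -0.171) and (0.600, g(r_1)) crosses zero at r_2 = 0.569.
So (0.500, -0.171), (0.600, g(r_1)), (0.569, 0) are collinear:
g(r_1) = -0.171 · (0.600 − 0.569) / (0.500 − 0.569) = -0.171 · (0.03100)/(-0.06900) = 0.07683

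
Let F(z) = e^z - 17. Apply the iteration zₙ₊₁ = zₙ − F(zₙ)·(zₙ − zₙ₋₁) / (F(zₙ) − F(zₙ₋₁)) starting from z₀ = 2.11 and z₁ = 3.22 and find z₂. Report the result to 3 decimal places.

F(2.11) = -8.75176, F(3.22) = 8.02812
z₂ = 3.22000 − 8.02812·(3.22000 − 2.11000) / (8.02812 − (-8.75176)) = 3.22000 − (8.91121)/(16.77988) = 2.68893

2.689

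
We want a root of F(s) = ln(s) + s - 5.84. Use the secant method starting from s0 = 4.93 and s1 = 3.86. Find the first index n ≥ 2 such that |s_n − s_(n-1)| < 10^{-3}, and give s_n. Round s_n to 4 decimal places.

n = 4, s_n = 4.3661

F(4.93) = 0.685339, F(3.86) = -0.629333
s2 = 3.860000 − (-0.629333)·(-1.070000)/(-1.314672) = 4.372209;  |Δ| = 0.512209
F(4.372209) = 0.007477
s3 = 4.372209 − 0.007477·(0.512209)/(0.636810) = 4.366195;  |Δ| = 0.006014
F(4.366195) = 0.000087
s4 = 4.366195 − 0.000087·(-0.006014)/(-0.007390) = 4.366124;  |Δ| = 0.000070
|s4 − s3| = 0.000070 < 10^{-3}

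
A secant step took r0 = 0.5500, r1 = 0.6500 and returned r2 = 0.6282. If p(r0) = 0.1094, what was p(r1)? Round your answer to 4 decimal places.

The secant line through (0.5500, 0.1094) and (0.6500, p(r1)) crosses zero at r2 = 0.6282.
So (0.5500, 0.1094), (0.6500, p(r1)), (0.6282, 0) are collinear:
p(r1) = 0.1094 · (0.6500 − 0.6282) / (0.5500 − 0.6282) = 0.1094 · (0.021800)/(-0.078200) = -0.030498

-0.0305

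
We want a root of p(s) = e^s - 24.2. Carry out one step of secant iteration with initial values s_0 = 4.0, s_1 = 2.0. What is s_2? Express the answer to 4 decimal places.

p(4.0) = 30.398150, p(2.0) = -16.810944
s_2 = 2.000000 − (-16.810944)·(2.000000 − 4.000000) / (-16.810944 − 30.398150) = 2.000000 − (33.621888)/(-47.209094) = 2.712191

2.7122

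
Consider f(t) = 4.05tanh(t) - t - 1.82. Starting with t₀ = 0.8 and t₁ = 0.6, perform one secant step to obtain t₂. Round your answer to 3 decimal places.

f(0.8) = 0.06935, f(0.6) = -0.24495
t₂ = 0.60000 − (-0.24495)·(0.60000 − 0.80000) / (-0.24495 − 0.06935) = 0.60000 − (0.04899)/(-0.31430) = 0.75587

0.756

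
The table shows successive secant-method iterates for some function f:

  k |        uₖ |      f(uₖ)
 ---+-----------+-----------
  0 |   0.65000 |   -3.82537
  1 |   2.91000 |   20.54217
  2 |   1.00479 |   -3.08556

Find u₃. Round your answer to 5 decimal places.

u₃ = 1.00479 − (-3.08556)·(1.00479 − 2.91000) / (-3.08556 − 20.54217)
   = 1.00479 − (5.8786398)/(-23.6277300) = 1.2535926

1.25359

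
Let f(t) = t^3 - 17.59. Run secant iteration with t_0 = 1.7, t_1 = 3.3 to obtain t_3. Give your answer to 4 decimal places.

f(1.7) = -12.677000, f(3.3) = 18.347000
t_2 = 3.300000 − 18.347000·(3.300000 − 1.700000) / (18.347000 − (-12.677000)) = 3.300000 − (29.355200)/(31.024000) = 2.353791
f(2.353791) = -4.549223
t_3 = 2.353791 − (-4.549223)·(2.353791 − 3.300000) / (-4.549223 − 18.347000) = 2.353791 − (4.304517)/(-22.896223) = 2.541792

2.5418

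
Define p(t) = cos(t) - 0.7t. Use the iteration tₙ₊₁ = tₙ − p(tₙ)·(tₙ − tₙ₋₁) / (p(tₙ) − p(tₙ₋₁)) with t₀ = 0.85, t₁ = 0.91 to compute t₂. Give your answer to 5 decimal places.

0.89419

p(0.85) = 0.0649831, p(0.91) = -0.0232543
t₂ = 0.9100000 − (-0.0232543)·(0.9100000 − 0.8500000) / (-0.0232543 − 0.0649831) = 0.9100000 − (-0.0013953)/(-0.0882374) = 0.8941875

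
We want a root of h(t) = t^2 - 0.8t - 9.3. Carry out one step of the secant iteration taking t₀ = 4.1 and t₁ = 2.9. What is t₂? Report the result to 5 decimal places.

3.41774

h(4.1) = 4.2300000, h(2.9) = -3.2100000
t₂ = 2.9000000 − (-3.2100000)·(2.9000000 − 4.1000000) / (-3.2100000 − 4.2300000) = 2.9000000 − (3.8520000)/(-7.4400000) = 3.4177419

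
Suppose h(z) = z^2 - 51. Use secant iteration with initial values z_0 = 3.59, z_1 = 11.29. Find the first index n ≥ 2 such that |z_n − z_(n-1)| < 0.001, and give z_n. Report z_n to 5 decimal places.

h(3.59) = -38.1119000, h(11.29) = 76.4641000
z_2 = 11.2900000 − 76.4641000·(7.7000000)/(114.5760000) = 6.1512836;  |Δ| = 5.1387164
h(6.1512836) = -13.1617100
z_3 = 6.1512836 − (-13.1617100)·(-5.1387164)/(-89.6258100) = 6.9059133;  |Δ| = 0.7546297
h(6.9059133) = -3.3083619
z_4 = 6.9059133 − (-3.3083619)·(0.7546297)/(9.8533481) = 7.1592879;  |Δ| = 0.2533746
h(7.1592879) = 0.2554027
z_5 = 7.1592879 − 0.2554027·(0.2533746)/(3.5637646) = 7.1411294;  |Δ| = 0.0181585
h(7.1411294) = -0.0042712
z_6 = 7.1411294 − (-0.0042712)·(-0.0181585)/(-0.2596738) = 7.1414281;  |Δ| = 0.0002987
|z_6 − z_5| = 0.0002987 < 0.001

n = 6, z_n = 7.14143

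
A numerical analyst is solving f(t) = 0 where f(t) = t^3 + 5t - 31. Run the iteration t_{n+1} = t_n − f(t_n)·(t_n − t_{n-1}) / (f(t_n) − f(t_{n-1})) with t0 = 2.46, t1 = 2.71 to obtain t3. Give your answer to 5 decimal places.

2.61656

f(2.46) = -3.8130640, f(2.71) = 2.4525110
t2 = 2.7100000 − 2.4525110·(2.7100000 − 2.4600000) / (2.4525110 − (-3.8130640)) = 2.7100000 − (0.6131278)/(6.2655750) = 2.6121434
f(2.6121434) = -0.1158624
t3 = 2.6121434 − (-0.1158624)·(2.6121434 − 2.7100000) / (-0.1158624 − 2.4525110) = 2.6121434 − (0.0113379)/(-2.5683734) = 2.6165578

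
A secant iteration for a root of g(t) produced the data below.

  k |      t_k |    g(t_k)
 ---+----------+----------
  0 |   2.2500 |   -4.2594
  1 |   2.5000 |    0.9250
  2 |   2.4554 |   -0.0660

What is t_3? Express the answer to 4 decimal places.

t_3 = 2.4554 − (-0.0660)·(2.4554 − 2.5000) / (-0.0660 − 0.9250)
   = 2.4554 − (0.002944)/(-0.991000) = 2.458370

2.4584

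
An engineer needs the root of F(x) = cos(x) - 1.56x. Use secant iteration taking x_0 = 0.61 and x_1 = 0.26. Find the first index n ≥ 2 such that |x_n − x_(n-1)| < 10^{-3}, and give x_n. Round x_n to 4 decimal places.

F(0.61) = -0.131952, F(0.26) = 0.560790
x_2 = 0.260000 − 0.560790·(-0.350000)/(0.692742) = 0.543333;  |Δ| = 0.283333
F(0.543333) = 0.008391
x_3 = 0.543333 − 0.008391·(0.283333)/(-0.552399) = 0.547637;  |Δ| = 0.004304
F(0.547637) = -0.000556
x_4 = 0.547637 − (-0.000556)·(0.004304)/(-0.008947) = 0.547369;  |Δ| = 0.000267
|x_4 − x_3| = 0.000267 < 10^{-3}

n = 4, x_n = 0.5474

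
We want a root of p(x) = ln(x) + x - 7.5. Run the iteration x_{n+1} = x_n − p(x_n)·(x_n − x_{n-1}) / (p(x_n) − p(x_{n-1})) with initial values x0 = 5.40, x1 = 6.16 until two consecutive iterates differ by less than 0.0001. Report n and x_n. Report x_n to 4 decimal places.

p(5.40) = -0.413601, p(6.16) = 0.478077
x2 = 6.160000 − 0.478077·(0.760000)/(0.891678) = 5.752523;  |Δ| = 0.407477
p(5.752523) = 0.002161
x3 = 5.752523 − 0.002161·(-0.407477)/(-0.475915) = 5.750672;  |Δ| = 0.001851
p(5.750672) = -0.000011
x4 = 5.750672 − (-0.000011)·(-0.001851)/(-0.002172) = 5.750682;  |Δ| = 0.000009
|x4 − x3| = 0.000009 < 0.0001

n = 4, x_n = 5.7507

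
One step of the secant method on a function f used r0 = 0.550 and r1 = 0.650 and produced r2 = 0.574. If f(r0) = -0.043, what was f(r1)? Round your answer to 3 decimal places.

0.136

The secant line through (0.550, -0.043) and (0.650, f(r1)) crosses zero at r2 = 0.574.
So (0.550, -0.043), (0.650, f(r1)), (0.574, 0) are collinear:
f(r1) = -0.043 · (0.650 − 0.574) / (0.550 − 0.574) = -0.043 · (0.07600)/(-0.02400) = 0.13617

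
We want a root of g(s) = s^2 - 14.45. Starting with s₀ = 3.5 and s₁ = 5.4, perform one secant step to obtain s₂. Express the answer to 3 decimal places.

3.747

g(3.5) = -2.20000, g(5.4) = 14.71000
s₂ = 5.40000 − 14.71000·(5.40000 − 3.50000) / (14.71000 − (-2.20000)) = 5.40000 − (27.94900)/(16.91000) = 3.74719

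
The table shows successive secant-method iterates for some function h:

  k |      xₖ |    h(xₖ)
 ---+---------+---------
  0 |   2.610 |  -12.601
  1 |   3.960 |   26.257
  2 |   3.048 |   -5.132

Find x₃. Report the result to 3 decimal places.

3.197

x₃ = 3.048 − (-5.132)·(3.048 − 3.960) / (-5.132 − 26.257)
   = 3.048 − (4.68038)/(-31.38900) = 3.19711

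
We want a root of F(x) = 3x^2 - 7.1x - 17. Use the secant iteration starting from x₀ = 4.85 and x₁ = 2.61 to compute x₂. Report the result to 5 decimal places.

3.59787

F(4.85) = 19.1325000, F(2.61) = -15.0947000
x₂ = 2.6100000 − (-15.0947000)·(2.6100000 − 4.8500000) / (-15.0947000 − 19.1325000) = 2.6100000 − (33.8121280)/(-34.2272000) = 3.5978730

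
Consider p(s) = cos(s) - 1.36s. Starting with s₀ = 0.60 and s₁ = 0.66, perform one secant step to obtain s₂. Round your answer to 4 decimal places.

0.6048

p(0.60) = 0.009336, p(0.66) = -0.107608
s₂ = 0.660000 − (-0.107608)·(0.660000 − 0.600000) / (-0.107608 − 0.009336) = 0.660000 − (-0.006456)/(-0.116943) = 0.604790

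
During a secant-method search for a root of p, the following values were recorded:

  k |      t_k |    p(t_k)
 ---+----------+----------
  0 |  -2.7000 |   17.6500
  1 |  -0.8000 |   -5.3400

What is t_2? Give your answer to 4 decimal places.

t_2 = -0.8000 − (-5.3400)·(-0.8000 − (-2.7000)) / (-5.3400 − 17.6500)
   = -0.8000 − (-10.146000)/(-22.990000) = -1.241322

-1.2413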